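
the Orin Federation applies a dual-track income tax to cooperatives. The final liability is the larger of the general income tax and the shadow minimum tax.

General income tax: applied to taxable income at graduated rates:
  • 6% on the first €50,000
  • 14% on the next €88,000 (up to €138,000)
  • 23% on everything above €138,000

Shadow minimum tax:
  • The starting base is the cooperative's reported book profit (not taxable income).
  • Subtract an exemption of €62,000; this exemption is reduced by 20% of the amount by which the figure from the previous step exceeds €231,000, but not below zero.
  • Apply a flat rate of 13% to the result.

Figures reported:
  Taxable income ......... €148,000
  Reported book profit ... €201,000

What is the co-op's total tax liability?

€18,070

General income tax:
  €50,000 × 6% = €3,000
  €88,000 × 14% = €12,320
  €10,000 × 23% = €2,300
  → €17,620

Shadow minimum tax:
  Base (reported book profit): €201,000
  Exemption: €201,000 ≤ €231,000, so full €62,000 applies
  Base: €201,000 − €62,000 = €139,000
  €139,000 × 13% = €18,070

€18,070 > €17,620, so the shadow minimum tax is the binding amount.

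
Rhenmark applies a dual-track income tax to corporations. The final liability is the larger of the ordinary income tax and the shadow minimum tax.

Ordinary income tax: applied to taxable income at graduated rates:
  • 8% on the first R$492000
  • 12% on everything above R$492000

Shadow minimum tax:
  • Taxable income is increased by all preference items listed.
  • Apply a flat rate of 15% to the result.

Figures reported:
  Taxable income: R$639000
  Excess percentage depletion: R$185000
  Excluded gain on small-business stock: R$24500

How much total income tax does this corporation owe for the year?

Ordinary income tax:
  R$492000 × 8% = R$39360
  R$147000 × 12% = R$17640
  → R$57000

Shadow minimum tax:
  Adjusted income: R$639000 + R$185000 + R$24500 = R$848500
  R$848500 × 15% = R$127275

R$127275 > R$57000, so the shadow minimum tax is the binding amount.

R$127275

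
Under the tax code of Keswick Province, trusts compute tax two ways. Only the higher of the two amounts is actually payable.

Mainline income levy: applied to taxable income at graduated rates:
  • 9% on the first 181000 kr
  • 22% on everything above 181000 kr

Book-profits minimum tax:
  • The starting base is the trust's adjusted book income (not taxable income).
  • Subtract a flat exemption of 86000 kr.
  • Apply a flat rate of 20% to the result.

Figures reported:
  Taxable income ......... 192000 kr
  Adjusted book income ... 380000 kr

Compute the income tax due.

Mainline income levy:
  181000 kr × 9% = 16290 kr
  11000 kr × 22% = 2420 kr
  → 18710 kr

Book-profits minimum tax:
  Base (adjusted book income): 380000 kr
  Less exemption 86000 kr → base 294000 kr
  294000 kr × 20% = 58800 kr

58800 kr > 18710 kr, so the book-profits minimum tax is the binding amount.

58800 kr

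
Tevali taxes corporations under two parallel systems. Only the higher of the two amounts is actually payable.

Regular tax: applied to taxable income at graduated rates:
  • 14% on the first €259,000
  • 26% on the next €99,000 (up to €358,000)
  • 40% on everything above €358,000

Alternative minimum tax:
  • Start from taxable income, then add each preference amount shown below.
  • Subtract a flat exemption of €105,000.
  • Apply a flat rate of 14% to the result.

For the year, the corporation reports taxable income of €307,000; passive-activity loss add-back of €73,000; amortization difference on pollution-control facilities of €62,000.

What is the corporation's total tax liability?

€48,740

Alternative minimum tax:
  Adjusted income: €307,000 + €73,000 + €62,000 = €442,000
  Less exemption €105,000 → base €337,000
  €337,000 × 14% = €47,180

Regular tax:
  €259,000 × 14% = €36,260
  €48,000 × 26% = €12,480
  → €48,740

€48,740 > €47,180, so the regular tax governs.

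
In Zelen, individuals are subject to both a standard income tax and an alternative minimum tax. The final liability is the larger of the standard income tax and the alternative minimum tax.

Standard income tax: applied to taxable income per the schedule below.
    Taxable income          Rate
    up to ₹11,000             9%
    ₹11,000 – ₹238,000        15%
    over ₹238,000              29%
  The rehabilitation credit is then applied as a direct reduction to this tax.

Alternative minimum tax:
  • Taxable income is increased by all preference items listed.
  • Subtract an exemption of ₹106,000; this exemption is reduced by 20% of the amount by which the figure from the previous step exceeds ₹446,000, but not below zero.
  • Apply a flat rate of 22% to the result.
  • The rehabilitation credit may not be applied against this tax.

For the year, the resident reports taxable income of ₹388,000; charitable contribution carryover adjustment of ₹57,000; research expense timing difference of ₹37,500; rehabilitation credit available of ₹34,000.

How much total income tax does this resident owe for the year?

Standard income tax:
  ₹11,000 × 9% = ₹990
  ₹227,000 × 15% = ₹34,050
  ₹150,000 × 29% = ₹43,500
  → ₹78,540
  Less rehabilitation credit ₹34,000 → ₹44,540

Alternative minimum tax:
  Adjusted income: ₹388,000 + ₹57,000 + ₹37,500 = ₹482,500
  Exemption: ₹106,000 − 20% × (₹482,500 − ₹446,000) = ₹106,000 − ₹7,300 = ₹98,700
  Base: ₹482,500 − ₹98,700 = ₹383,800
  ₹383,800 × 22% = ₹84,436

₹84,436 > ₹44,540, so the alternative minimum tax is the binding amount.

₹84,436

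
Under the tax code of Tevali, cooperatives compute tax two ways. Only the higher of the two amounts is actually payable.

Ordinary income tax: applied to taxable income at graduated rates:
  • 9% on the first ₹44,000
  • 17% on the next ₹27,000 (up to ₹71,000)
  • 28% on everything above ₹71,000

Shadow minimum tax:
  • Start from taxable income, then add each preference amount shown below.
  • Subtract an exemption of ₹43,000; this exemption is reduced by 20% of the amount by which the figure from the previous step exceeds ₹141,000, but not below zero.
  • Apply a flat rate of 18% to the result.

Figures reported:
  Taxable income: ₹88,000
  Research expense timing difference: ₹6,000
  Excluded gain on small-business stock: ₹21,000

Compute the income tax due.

₹13,310

Ordinary income tax:
  ₹44,000 × 9% = ₹3,960
  ₹27,000 × 17% = ₹4,590
  ₹17,000 × 28% = ₹4,760
  → ₹13,310

Shadow minimum tax:
  Adjusted income: ₹88,000 + ₹6,000 + ₹21,000 = ₹115,000
  Exemption: ₹115,000 ≤ ₹141,000, so full ₹43,000 applies
  Base: ₹115,000 − ₹43,000 = ₹72,000
  ₹72,000 × 18% = ₹12,960

₹13,310 > ₹12,960, so the ordinary income tax governs.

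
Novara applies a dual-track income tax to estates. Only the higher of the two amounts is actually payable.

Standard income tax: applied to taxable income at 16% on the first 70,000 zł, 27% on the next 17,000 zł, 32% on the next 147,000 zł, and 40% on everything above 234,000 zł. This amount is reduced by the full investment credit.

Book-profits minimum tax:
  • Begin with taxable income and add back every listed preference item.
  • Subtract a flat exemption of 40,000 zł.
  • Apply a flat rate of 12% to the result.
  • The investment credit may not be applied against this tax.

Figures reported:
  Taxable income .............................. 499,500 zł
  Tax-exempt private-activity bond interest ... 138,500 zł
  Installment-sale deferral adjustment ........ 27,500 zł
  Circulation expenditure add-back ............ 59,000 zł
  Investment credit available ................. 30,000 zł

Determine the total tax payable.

Book-profits minimum tax:
  Adjusted income: 499,500 zł + 138,500 zł + 27,500 zł + 59,000 zł = 724,500 zł
  Less exemption 40,000 zł → base 684,500 zł
  684,500 zł × 12% = 82,140 zł

Standard income tax:
  70,000 zł × 16% = 11,200 zł
  17,000 zł × 27% = 4,590 zł
  147,000 zł × 32% = 47,040 zł
  265,500 zł × 40% = 106,200 zł
  → 169,030 zł
  Less investment credit 30,000 zł → 139,030 zł

139,030 zł > 82,140 zł, so the standard income tax governs.

139,030 zł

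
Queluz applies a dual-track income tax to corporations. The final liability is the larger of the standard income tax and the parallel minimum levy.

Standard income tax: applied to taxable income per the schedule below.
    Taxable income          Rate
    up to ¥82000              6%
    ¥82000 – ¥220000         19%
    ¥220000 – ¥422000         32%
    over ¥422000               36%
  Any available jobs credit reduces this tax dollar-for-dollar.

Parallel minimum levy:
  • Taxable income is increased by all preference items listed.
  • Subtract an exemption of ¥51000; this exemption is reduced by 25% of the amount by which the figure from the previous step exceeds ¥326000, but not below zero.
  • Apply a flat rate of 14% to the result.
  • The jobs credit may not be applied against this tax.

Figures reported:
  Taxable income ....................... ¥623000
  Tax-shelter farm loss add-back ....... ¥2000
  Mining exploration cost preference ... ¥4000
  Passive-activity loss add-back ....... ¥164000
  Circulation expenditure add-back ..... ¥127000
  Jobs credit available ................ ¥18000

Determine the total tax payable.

Parallel minimum levy:
  Adjusted income: ¥623000 + ¥2000 + ¥4000 + ¥164000 + ¥127000 = ¥920000
  Exemption: 25% × (¥920000 − ¥326000) = ¥148500 ≥ ¥51000, so the exemption is fully phased out
  Base: ¥920000 − ¥0 = ¥920000
  ¥920000 × 14% = ¥128800

Standard income tax:
  ¥82000 × 6% = ¥4920
  ¥138000 × 19% = ¥26220
  ¥202000 × 32% = ¥64640
  ¥201000 × 36% = ¥72360
  → ¥168140
  Less jobs credit ¥18000 → ¥150140

¥150140 > ¥128800, so the standard income tax governs.

¥150140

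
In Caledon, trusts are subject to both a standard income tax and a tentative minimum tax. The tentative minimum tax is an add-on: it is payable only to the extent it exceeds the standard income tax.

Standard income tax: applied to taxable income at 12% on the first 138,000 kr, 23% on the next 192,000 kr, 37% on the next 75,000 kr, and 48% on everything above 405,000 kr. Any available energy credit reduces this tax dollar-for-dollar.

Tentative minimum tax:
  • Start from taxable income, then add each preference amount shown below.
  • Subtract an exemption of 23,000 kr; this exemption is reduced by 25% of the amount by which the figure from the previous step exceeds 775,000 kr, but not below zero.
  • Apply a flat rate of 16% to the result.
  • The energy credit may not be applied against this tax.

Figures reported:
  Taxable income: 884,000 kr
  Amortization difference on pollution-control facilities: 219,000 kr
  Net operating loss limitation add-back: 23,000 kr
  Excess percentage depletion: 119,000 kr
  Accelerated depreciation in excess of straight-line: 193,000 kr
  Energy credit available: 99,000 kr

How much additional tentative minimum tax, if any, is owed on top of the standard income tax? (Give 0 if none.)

Tentative minimum tax:
  Adjusted income: 884,000 kr + 219,000 kr + 23,000 kr + 119,000 kr + 193,000 kr = 1,438,000 kr
  Exemption: 25% × (1,438,000 kr − 775,000 kr) = 165,750 kr ≥ 23,000 kr, so the exemption is fully phased out
  Base: 1,438,000 kr − 0 kr = 1,438,000 kr
  1,438,000 kr × 16% = 230,080 kr

Standard income tax:
  138,000 kr × 12% = 16,560 kr
  192,000 kr × 23% = 44,160 kr
  75,000 kr × 37% = 27,750 kr
  479,000 kr × 48% = 229,920 kr
  → 318,390 kr
  Less energy credit 99,000 kr → 219,390 kr

Excess of tentative minimum tax over standard income tax: 230,080 kr − 219,390 kr = 10,690 kr.

10,690 kr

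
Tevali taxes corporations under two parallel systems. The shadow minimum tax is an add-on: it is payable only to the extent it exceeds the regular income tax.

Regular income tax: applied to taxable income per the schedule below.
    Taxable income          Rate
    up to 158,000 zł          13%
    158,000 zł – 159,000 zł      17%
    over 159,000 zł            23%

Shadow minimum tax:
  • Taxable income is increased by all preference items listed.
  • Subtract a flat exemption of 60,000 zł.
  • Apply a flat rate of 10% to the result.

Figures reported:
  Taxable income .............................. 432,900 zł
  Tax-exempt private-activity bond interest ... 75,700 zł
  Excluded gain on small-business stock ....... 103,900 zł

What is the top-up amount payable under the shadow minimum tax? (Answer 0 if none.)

Shadow minimum tax:
  Adjusted income: 432,900 zł + 75,700 zł + 103,900 zł = 612,500 zł
  Less exemption 60,000 zł → base 552,500 zł
  552,500 zł × 10% = 55,250 zł

Regular income tax:
  158,000 zł × 13% = 20,540 zł
  1,000 zł × 17% = 170 zł
  273,900 zł × 23% = 62,997 zł
  → 83,707 zł

55,250 zł ≤ 83,707 zł, so no add-on is due.

0 zł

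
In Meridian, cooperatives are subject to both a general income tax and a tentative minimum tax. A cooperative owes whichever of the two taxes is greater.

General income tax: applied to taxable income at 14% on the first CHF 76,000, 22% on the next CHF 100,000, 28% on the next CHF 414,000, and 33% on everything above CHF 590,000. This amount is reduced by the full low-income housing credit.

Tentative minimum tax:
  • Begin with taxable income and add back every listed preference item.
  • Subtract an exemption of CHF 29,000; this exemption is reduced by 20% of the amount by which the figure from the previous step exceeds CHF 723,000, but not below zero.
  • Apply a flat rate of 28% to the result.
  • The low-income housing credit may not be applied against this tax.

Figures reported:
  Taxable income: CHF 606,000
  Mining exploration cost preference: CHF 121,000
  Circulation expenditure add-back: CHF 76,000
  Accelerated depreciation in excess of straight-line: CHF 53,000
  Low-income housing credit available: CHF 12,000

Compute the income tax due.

Tentative minimum tax:
  Adjusted income: CHF 606,000 + CHF 121,000 + CHF 76,000 + CHF 53,000 = CHF 856,000
  Exemption: CHF 29,000 − 20% × (CHF 856,000 − CHF 723,000) = CHF 29,000 − CHF 26,600 = CHF 2,400
  Base: CHF 856,000 − CHF 2,400 = CHF 853,600
  CHF 853,600 × 28% = CHF 239,008

General income tax:
  CHF 76,000 × 14% = CHF 10,640
  CHF 100,000 × 22% = CHF 22,000
  CHF 414,000 × 28% = CHF 115,920
  CHF 16,000 × 33% = CHF 5,280
  → CHF 153,840
  Less low-income housing credit CHF 12,000 → CHF 141,840

CHF 239,008 > CHF 141,840, so the tentative minimum tax is the binding amount.

CHF 239,008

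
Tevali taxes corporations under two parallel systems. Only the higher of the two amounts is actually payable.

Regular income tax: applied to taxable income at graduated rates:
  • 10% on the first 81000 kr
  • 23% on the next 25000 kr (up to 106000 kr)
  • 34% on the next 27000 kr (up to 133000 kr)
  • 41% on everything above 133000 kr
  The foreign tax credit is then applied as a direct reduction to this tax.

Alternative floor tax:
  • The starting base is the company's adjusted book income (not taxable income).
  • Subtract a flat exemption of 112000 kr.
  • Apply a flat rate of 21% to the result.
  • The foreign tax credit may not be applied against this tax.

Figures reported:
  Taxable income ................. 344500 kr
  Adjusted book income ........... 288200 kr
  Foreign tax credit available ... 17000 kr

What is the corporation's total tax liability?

92745 kr

Regular income tax:
  81000 kr × 10% = 8100 kr
  25000 kr × 23% = 5750 kr
  27000 kr × 34% = 9180 kr
  211500 kr × 41% = 86715 kr
  → 109745 kr
  Less foreign tax credit 17000 kr → 92745 kr

Alternative floor tax:
  Base (adjusted book income): 288200 kr
  Less exemption 112000 kr → base 176200 kr
  176200 kr × 21% = 37002 kr

92745 kr > 37002 kr, so the regular income tax governs.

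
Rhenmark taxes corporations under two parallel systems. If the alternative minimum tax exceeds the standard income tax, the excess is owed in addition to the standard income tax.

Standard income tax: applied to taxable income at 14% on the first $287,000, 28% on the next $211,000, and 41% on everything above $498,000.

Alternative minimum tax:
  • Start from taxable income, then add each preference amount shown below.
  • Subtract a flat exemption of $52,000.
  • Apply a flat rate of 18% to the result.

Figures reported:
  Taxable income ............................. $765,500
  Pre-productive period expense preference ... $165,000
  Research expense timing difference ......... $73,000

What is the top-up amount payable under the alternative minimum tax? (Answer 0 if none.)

Standard income tax:
  $287,000 × 14% = $40,180
  $211,000 × 28% = $59,080
  $267,500 × 41% = $109,675
  → $208,935

Alternative minimum tax:
  Adjusted income: $765,500 + $165,000 + $73,000 = $1,003,500
  Less exemption $52,000 → base $951,500
  $951,500 × 18% = $171,270

$171,270 ≤ $208,935, so no add-on is due.

$0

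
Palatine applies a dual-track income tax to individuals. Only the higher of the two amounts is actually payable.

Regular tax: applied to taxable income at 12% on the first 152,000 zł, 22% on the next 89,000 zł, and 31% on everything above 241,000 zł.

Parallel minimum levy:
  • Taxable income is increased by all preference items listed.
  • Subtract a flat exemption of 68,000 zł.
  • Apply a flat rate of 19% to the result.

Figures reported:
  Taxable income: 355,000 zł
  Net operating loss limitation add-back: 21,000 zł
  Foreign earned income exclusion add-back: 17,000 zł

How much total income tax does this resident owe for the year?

73,160 zł

Parallel minimum levy:
  Adjusted income: 355,000 zł + 21,000 zł + 17,000 zł = 393,000 zł
  Less exemption 68,000 zł → base 325,000 zł
  325,000 zł × 19% = 61,750 zł

Regular tax:
  152,000 zł × 12% = 18,240 zł
  89,000 zł × 22% = 19,580 zł
  114,000 zł × 31% = 35,340 zł
  → 73,160 zł

73,160 zł > 61,750 zł, so the regular tax governs.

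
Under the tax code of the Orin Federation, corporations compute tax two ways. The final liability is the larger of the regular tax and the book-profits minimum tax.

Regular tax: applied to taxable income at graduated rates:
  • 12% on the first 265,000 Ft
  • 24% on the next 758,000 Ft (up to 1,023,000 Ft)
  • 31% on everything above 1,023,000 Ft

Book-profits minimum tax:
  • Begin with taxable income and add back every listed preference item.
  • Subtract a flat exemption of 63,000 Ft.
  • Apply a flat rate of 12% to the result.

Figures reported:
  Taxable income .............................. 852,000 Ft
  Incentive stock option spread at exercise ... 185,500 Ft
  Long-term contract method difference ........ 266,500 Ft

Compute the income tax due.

Book-profits minimum tax:
  Adjusted income: 852,000 Ft + 185,500 Ft + 266,500 Ft = 1,304,000 Ft
  Less exemption 63,000 Ft → base 1,241,000 Ft
  1,241,000 Ft × 12% = 148,920 Ft

Regular tax:
  265,000 Ft × 12% = 31,800 Ft
  587,000 Ft × 24% = 140,880 Ft
  → 172,680 Ft

172,680 Ft > 148,920 Ft, so the regular tax governs.

172,680 Ft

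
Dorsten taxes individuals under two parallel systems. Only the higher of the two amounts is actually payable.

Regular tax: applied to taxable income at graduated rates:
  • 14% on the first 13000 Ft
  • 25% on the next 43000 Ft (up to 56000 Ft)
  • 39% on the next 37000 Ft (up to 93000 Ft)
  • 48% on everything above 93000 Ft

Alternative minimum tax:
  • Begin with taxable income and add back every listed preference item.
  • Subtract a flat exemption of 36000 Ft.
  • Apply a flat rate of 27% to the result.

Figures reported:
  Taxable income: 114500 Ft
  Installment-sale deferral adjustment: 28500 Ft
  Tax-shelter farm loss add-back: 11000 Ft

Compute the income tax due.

37320 Ft

Regular tax:
  13000 Ft × 14% = 1820 Ft
  43000 Ft × 25% = 10750 Ft
  37000 Ft × 39% = 14430 Ft
  21500 Ft × 48% = 10320 Ft
  → 37320 Ft

Alternative minimum tax:
  Adjusted income: 114500 Ft + 28500 Ft + 11000 Ft = 154000 Ft
  Less exemption 36000 Ft → base 118000 Ft
  118000 Ft × 27% = 31860 Ft

37320 Ft > 31860 Ft, so the regular tax governs.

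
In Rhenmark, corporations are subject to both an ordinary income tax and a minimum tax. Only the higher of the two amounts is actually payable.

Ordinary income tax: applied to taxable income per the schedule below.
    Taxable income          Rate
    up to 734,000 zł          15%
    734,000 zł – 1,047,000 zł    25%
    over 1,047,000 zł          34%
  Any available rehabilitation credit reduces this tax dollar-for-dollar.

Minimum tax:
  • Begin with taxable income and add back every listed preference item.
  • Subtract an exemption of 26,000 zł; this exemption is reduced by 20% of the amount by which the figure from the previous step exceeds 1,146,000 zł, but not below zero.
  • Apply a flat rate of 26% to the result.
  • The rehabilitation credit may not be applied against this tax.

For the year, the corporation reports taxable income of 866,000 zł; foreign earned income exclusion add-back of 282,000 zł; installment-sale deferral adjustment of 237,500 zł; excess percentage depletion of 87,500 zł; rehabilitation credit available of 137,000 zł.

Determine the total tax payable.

Ordinary income tax:
  734,000 zł × 15% = 110,100 zł
  132,000 zł × 25% = 33,000 zł
  → 143,100 zł
  Less rehabilitation credit 137,000 zł → 6,100 zł

Minimum tax:
  Adjusted income: 866,000 zł + 282,000 zł + 237,500 zł + 87,500 zł = 1,473,000 zł
  Exemption: 20% × (1,473,000 zł − 1,146,000 zł) = 65,400 zł ≥ 26,000 zł, so the exemption is fully phased out
  Base: 1,473,000 zł − 0 zł = 1,473,000 zł
  1,473,000 zł × 26% = 382,980 zł

382,980 zł > 6,100 zł, so the minimum tax is the binding amount.

382,980 zł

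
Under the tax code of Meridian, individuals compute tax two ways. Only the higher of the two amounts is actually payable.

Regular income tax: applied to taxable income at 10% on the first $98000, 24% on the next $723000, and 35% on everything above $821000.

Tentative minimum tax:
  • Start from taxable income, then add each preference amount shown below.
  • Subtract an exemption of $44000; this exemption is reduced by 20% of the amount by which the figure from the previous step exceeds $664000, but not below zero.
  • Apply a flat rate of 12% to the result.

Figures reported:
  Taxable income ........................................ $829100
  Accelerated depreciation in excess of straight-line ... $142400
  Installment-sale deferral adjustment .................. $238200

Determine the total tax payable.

$186155

Tentative minimum tax:
  Adjusted income: $829100 + $142400 + $238200 = $1209700
  Exemption: 20% × ($1209700 − $664000) = $109140 ≥ $44000, so the exemption is fully phased out
  Base: $1209700 − $0 = $1209700
  $1209700 × 12% = $145164

Regular income tax:
  $98000 × 10% = $9800
  $723000 × 24% = $173520
  $8100 × 35% = $2835
  → $186155

$186155 > $145164, so the regular income tax governs.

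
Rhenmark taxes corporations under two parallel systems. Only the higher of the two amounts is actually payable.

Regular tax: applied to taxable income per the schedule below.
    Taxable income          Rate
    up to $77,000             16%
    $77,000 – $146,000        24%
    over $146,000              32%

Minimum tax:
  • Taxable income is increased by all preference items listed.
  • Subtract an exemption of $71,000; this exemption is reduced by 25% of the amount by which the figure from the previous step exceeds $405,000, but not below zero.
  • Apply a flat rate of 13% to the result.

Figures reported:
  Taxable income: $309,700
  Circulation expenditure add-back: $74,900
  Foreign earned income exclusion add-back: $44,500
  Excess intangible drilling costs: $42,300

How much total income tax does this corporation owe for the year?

Minimum tax:
  Adjusted income: $309,700 + $74,900 + $44,500 + $42,300 = $471,400
  Exemption: $71,000 − 25% × ($471,400 − $405,000) = $71,000 − $16,600 = $54,400
  Base: $471,400 − $54,400 = $417,000
  $417,000 × 13% = $54,210

Regular tax:
  $77,000 × 16% = $12,320
  $69,000 × 24% = $16,560
  $163,700 × 32% = $52,384
  → $81,264

$81,264 > $54,210, so the regular tax governs.

$81,264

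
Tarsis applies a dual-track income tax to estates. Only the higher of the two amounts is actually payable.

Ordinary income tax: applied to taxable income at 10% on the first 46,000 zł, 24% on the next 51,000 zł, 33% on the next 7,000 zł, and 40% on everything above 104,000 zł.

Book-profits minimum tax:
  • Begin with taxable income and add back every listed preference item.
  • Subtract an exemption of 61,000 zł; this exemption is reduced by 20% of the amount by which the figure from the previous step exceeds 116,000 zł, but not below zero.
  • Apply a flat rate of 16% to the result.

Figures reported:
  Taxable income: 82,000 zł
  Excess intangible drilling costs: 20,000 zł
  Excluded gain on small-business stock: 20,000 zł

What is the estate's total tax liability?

13,240 zł

Ordinary income tax:
  46,000 zł × 10% = 4,600 zł
  36,000 zł × 24% = 8,640 zł
  → 13,240 zł

Book-profits minimum tax:
  Adjusted income: 82,000 zł + 20,000 zł + 20,000 zł = 122,000 zł
  Exemption: 61,000 zł − 20% × (122,000 zł − 116,000 zł) = 61,000 zł − 1,200 zł = 59,800 zł
  Base: 122,000 zł − 59,800 zł = 62,200 zł
  62,200 zł × 16% = 9,952 zł

13,240 zł > 9,952 zł, so the ordinary income tax governs.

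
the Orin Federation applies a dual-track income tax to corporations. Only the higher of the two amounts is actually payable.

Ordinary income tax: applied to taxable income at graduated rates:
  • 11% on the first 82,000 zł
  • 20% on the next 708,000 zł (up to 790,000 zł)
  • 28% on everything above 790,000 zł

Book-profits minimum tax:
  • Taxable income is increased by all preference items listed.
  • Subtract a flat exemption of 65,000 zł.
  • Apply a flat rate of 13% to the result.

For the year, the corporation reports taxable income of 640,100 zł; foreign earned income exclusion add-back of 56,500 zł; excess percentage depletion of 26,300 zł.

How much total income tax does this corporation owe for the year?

120,640 zł

Book-profits minimum tax:
  Adjusted income: 640,100 zł + 56,500 zł + 26,300 zł = 722,900 zł
  Less exemption 65,000 zł → base 657,900 zł
  657,900 zł × 13% = 85,527 zł

Ordinary income tax:
  82,000 zł × 11% = 9,020 zł
  558,100 zł × 20% = 111,620 zł
  → 120,640 zł

120,640 zł > 85,527 zł, so the ordinary income tax governs.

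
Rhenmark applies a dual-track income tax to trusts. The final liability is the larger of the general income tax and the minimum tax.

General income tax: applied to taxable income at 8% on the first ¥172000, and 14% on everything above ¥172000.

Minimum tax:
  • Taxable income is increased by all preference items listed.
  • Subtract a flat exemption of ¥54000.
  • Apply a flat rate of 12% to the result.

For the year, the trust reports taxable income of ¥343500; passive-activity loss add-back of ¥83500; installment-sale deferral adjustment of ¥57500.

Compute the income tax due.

¥51660

General income tax:
  ¥172000 × 8% = ¥13760
  ¥171500 × 14% = ¥24010
  → ¥37770

Minimum tax:
  Adjusted income: ¥343500 + ¥83500 + ¥57500 = ¥484500
  Less exemption ¥54000 → base ¥430500
  ¥430500 × 12% = ¥51660

¥51660 > ¥37770, so the minimum tax is the binding amount.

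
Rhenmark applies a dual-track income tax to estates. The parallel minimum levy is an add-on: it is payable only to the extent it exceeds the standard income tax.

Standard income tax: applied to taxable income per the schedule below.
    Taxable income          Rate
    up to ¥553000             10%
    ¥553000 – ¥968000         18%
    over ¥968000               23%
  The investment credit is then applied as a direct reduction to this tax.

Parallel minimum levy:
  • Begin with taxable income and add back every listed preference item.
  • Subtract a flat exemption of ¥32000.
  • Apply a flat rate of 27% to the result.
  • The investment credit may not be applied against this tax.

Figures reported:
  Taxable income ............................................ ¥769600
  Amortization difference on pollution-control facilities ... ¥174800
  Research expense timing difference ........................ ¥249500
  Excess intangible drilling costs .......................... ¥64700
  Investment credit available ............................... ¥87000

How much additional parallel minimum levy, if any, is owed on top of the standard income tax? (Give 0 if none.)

¥323894

Parallel minimum levy:
  Adjusted income: ¥769600 + ¥174800 + ¥249500 + ¥64700 = ¥1258600
  Less exemption ¥32000 → base ¥1226600
  ¥1226600 × 27% = ¥331182

Standard income tax:
  ¥553000 × 10% = ¥55300
  ¥216600 × 18% = ¥38988
  → ¥94288
  Less investment credit ¥87000 → ¥7288

Excess of parallel minimum levy over standard income tax: ¥331182 − ¥7288 = ¥323894.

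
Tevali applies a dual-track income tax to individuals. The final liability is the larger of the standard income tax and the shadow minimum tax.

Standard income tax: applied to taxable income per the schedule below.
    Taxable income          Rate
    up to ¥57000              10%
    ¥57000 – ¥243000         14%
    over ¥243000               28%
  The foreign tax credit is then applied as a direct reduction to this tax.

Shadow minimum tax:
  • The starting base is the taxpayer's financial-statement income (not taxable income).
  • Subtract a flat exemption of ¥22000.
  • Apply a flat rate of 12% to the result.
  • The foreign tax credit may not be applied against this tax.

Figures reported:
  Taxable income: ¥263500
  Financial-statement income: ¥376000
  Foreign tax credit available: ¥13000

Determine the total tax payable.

Standard income tax:
  ¥57000 × 10% = ¥5700
  ¥186000 × 14% = ¥26040
  ¥20500 × 28% = ¥5740
  → ¥37480
  Less foreign tax credit ¥13000 → ¥24480

Shadow minimum tax:
  Base (financial-statement income): ¥376000
  Less exemption ¥22000 → base ¥354000
  ¥354000 × 12% = ¥42480

¥42480 > ¥24480, so the shadow minimum tax is the binding amount.

¥42480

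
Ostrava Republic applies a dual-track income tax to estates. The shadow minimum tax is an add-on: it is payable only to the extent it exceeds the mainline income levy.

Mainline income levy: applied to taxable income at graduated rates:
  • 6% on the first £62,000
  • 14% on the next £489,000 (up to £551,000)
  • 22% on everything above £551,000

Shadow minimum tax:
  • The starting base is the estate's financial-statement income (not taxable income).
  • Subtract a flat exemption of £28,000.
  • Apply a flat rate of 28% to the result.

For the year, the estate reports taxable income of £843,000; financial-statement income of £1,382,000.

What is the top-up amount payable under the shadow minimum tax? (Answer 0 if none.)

£242,700

Mainline income levy:
  £62,000 × 6% = £3,720
  £489,000 × 14% = £68,460
  £292,000 × 22% = £64,240
  → £136,420

Shadow minimum tax:
  Base (financial-statement income): £1,382,000
  Less exemption £28,000 → base £1,354,000
  £1,354,000 × 28% = £379,120

Excess of shadow minimum tax over mainline income levy: £379,120 − £136,420 = £242,700.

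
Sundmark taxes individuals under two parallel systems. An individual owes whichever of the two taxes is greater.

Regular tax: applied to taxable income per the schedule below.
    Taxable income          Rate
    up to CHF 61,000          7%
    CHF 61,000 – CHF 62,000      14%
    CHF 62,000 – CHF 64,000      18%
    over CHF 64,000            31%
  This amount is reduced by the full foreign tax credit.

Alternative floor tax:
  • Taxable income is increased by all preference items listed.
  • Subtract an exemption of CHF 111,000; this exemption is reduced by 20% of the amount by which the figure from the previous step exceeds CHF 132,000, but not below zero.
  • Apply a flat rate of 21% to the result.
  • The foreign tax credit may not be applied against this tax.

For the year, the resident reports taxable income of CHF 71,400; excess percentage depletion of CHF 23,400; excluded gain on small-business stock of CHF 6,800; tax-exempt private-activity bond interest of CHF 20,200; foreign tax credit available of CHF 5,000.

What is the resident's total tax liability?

CHF 2,268

Alternative floor tax:
  Adjusted income: CHF 71,400 + CHF 23,400 + CHF 6,800 + CHF 20,200 = CHF 121,800
  Exemption: CHF 121,800 ≤ CHF 132,000, so full CHF 111,000 applies
  Base: CHF 121,800 − CHF 111,000 = CHF 10,800
  CHF 10,800 × 21% = CHF 2,268

Regular tax:
  CHF 61,000 × 7% = CHF 4,270
  CHF 1,000 × 14% = CHF 140
  CHF 2,000 × 18% = CHF 360
  CHF 7,400 × 31% = CHF 2,294
  → CHF 7,064
  Less foreign tax credit CHF 5,000 → CHF 2,064

CHF 2,268 > CHF 2,064, so the alternative floor tax is the binding amount.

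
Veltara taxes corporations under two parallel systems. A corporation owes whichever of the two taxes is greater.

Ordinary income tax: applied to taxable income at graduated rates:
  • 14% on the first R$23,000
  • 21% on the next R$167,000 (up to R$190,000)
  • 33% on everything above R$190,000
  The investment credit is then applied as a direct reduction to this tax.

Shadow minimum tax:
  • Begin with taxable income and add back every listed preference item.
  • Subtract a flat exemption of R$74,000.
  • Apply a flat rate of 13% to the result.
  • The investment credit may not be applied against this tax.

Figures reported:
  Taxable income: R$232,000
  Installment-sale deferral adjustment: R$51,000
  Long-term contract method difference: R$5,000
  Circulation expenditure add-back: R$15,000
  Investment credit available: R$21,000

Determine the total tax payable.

Ordinary income tax:
  R$23,000 × 14% = R$3,220
  R$167,000 × 21% = R$35,070
  R$42,000 × 33% = R$13,860
  → R$52,150
  Less investment credit R$21,000 → R$31,150

Shadow minimum tax:
  Adjusted income: R$232,000 + R$51,000 + R$5,000 + R$15,000 = R$303,000
  Less exemption R$74,000 → base R$229,000
  R$229,000 × 13% = R$29,770

R$31,150 > R$29,770, so the ordinary income tax governs.

R$31,150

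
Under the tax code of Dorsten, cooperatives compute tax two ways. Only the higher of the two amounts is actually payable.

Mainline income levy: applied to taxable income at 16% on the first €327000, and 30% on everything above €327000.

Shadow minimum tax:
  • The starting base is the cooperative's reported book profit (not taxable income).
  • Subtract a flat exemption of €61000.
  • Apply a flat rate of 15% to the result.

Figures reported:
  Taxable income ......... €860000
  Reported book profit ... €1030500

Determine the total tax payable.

€212220

Mainline income levy:
  €327000 × 16% = €52320
  €533000 × 30% = €159900
  → €212220

Shadow minimum tax:
  Base (reported book profit): €1030500
  Less exemption €61000 → base €969500
  €969500 × 15% = €145425

€212220 > €145425, so the mainline income levy governs.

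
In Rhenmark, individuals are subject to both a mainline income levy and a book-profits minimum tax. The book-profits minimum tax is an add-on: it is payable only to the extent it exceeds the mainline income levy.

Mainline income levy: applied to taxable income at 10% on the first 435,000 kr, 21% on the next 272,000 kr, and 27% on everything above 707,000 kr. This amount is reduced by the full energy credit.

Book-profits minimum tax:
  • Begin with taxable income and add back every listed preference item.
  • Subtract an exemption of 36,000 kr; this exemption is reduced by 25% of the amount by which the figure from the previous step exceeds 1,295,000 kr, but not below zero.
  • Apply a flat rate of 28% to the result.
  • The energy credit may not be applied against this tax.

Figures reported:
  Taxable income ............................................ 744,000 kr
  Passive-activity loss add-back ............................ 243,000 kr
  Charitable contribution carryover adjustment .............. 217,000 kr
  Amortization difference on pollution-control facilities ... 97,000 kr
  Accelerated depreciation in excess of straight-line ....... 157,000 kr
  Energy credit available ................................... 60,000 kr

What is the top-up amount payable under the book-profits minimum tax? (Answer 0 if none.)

357,630 kr

Book-profits minimum tax:
  Adjusted income: 744,000 kr + 243,000 kr + 217,000 kr + 97,000 kr + 157,000 kr = 1,458,000 kr
  Exemption: 25% × (1,458,000 kr − 1,295,000 kr) = 40,750 kr ≥ 36,000 kr, so the exemption is fully phased out
  Base: 1,458,000 kr − 0 kr = 1,458,000 kr
  1,458,000 kr × 28% = 408,240 kr

Mainline income levy:
  435,000 kr × 10% = 43,500 kr
  272,000 kr × 21% = 57,120 kr
  37,000 kr × 27% = 9,990 kr
  → 110,610 kr
  Less energy credit 60,000 kr → 50,610 kr

Excess of book-profits minimum tax over mainline income levy: 408,240 kr − 50,610 kr = 357,630 kr.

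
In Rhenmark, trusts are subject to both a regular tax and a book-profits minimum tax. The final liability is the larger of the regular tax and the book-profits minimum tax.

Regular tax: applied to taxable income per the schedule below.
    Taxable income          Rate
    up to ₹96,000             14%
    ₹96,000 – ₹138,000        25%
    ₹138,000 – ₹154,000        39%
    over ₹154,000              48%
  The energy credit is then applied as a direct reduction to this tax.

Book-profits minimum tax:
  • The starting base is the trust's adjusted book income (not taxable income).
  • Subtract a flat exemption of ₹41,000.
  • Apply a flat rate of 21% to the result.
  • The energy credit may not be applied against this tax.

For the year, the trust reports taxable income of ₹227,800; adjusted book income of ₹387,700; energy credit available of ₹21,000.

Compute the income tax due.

Book-profits minimum tax:
  Base (adjusted book income): ₹387,700
  Less exemption ₹41,000 → base ₹346,700
  ₹346,700 × 21% = ₹72,807

Regular tax:
  ₹96,000 × 14% = ₹13,440
  ₹42,000 × 25% = ₹10,500
  ₹16,000 × 39% = ₹6,240
  ₹73,800 × 48% = ₹35,424
  → ₹65,604
  Less energy credit ₹21,000 → ₹44,604

₹72,807 > ₹44,604, so the book-profits minimum tax is the binding amount.

₹72,807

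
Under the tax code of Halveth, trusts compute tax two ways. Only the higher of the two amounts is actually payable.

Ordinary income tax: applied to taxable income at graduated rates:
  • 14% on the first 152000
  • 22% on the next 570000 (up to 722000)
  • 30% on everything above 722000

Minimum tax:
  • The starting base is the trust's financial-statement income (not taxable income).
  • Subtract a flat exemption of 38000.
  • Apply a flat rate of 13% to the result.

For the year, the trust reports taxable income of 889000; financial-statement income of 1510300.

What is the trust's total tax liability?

Minimum tax:
  Base (financial-statement income): 1510300
  Less exemption 38000 → base 1472300
  1472300 × 13% = 191399

Ordinary income tax:
  152000 × 14% = 21280
  570000 × 22% = 125400
  167000 × 30% = 50100
  → 196780

196780 > 191399, so the ordinary income tax governs.

196780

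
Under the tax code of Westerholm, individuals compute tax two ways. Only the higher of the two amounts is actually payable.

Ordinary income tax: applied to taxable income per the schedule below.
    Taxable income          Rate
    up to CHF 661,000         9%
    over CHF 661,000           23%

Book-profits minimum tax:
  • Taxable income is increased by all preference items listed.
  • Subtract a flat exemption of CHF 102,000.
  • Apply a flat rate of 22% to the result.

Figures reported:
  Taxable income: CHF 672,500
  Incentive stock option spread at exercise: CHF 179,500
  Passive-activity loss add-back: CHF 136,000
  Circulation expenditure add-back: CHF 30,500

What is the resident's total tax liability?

CHF 201,630

Book-profits minimum tax:
  Adjusted income: CHF 672,500 + CHF 179,500 + CHF 136,000 + CHF 30,500 = CHF 1,018,500
  Less exemption CHF 102,000 → base CHF 916,500
  CHF 916,500 × 22% = CHF 201,630

Ordinary income tax:
  CHF 661,000 × 9% = CHF 59,490
  CHF 11,500 × 23% = CHF 2,645
  → CHF 62,135

CHF 201,630 > CHF 62,135, so the book-profits minimum tax is the binding amount.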